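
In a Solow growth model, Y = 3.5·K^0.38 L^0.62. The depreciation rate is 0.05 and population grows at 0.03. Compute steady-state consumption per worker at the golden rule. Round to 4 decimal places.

c_gold ≈ 12.1526

Break-even investment rate: n + δ = 0.03 + 0.05 = 0.08.
Golden rule sets MPK = n+δ: 0.38·3.5·k^(0.38−1) = 0.08, so k_gold = (0.38·3.5/0.08)^(1/0.62) ≈ 93.1044.
y_gold = 3.5·93.1044^0.38 ≈ 19.6009.
c_gold = y_gold − (n+δ)·k_gold = 19.6009 − 0.08·93.1044 ≈ 12.1526.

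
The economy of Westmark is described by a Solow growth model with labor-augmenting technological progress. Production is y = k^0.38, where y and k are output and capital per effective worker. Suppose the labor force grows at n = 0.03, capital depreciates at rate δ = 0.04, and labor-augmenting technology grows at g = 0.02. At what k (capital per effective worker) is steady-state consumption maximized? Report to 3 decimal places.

k_gold ≈ 10.208

Capital per effective worker breaks even when investment replaces (n + g + δ)·k; here n + g + δ = 0.09.
Maximizing c = f(k) − (n+g+δ)·k gives f'(k) = n+g+δ, i.e. 0.38·k^(0.38−1) = 0.09, so k_gold = (0.38/0.09)^(1/0.62) ≈ 10.2079.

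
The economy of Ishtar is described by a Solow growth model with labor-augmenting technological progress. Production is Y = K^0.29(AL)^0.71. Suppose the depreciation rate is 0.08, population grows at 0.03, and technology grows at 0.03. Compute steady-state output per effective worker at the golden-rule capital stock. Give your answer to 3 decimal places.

y_gold ≈ 1.346

Break-even investment rate: n + g + δ = 0.03 + 0.03 + 0.08 = 0.14.
At the golden rule the marginal product of capital equals n+g+δ: 0.29·k^(0.29−1) = 0.14. Solving, k_gold = (0.29/0.14)^(1/0.71) ≈ 2.7890.
Output: y_gold = k_gold^0.29 = 2.7890^0.29 ≈ 1.3464.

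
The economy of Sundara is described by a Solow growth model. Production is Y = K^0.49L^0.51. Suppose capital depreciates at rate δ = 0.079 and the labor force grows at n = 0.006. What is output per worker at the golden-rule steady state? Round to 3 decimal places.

n + δ = 0.006 + 0.079 = 0.085.
Maximizing c = f(k) − (n+δ)·k gives f'(k) = n+δ, i.e. 0.49·k^(0.49−1) = 0.085, so k_gold = (0.49/0.085)^(1/0.51) ≈ 31.0256.
Output: y_gold = k_gold^0.49 = 31.0256^0.49 ≈ 5.3820.

y_gold ≈ 5.382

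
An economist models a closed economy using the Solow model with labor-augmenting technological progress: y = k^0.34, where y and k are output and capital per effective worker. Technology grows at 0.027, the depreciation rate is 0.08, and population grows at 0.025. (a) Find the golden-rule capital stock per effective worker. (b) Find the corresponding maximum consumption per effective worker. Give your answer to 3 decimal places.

(a) k_gold ≈ 4.194; (b) c_gold ≈ 1.075

Break-even investment rate: n + g + δ = 0.025 + 0.027 + 0.08 = 0.132.
Maximizing c = f(k) − (n+g+δ)·k gives f'(k) = n+g+δ, i.e. 0.34·k^(0.34−1) = 0.132, so k_gold = (0.34/0.132)^(1/0.66) ≈ 4.1936.
y_gold = 4.1936^0.34 ≈ 1.6281; c_gold = y_gold − 0.132·k_gold ≈ 1.0745.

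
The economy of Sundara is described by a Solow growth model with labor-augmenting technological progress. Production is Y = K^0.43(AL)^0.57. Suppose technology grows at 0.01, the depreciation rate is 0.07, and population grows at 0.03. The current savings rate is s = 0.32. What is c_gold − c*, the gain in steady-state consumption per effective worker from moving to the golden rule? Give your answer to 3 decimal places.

n + g + δ = 0.03 + 0.01 + 0.07 = 0.11.
Current steady state (s = 0.32): k* = (0.32/0.11)^(1/0.57) ≈ 6.5104, y* = 6.5104^0.43 ≈ 2.2380, c* = (1−0.32)·2.2380 ≈ 1.5218.
Maximizing c = f(k) − (n+g+δ)·k gives f'(k) = n+g+δ, i.e. 0.43·k^(0.43−1) = 0.11, so k_gold = (0.43/0.11)^(1/0.57) ≈ 10.9328.
y_gold = 10.9328^0.43 ≈ 2.7968, c_gold = y_gold − 0.11·k_gold ≈ 1.5941.
Gain: Δc = 1.5941 − 1.5218 ≈ 0.0723.

Δc ≈ 0.072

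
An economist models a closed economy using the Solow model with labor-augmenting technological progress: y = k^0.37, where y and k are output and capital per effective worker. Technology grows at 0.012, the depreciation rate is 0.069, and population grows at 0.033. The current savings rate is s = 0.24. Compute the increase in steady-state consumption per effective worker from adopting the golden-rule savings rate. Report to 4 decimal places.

n + g + δ = 0.033 + 0.012 + 0.069 = 0.114.
Current steady state (s = 0.24): k* = (0.24/0.114)^(1/0.63) ≈ 3.2598, y* = 3.2598^0.37 ≈ 1.5484, c* = (1−0.24)·1.5484 ≈ 1.1768.
Golden rule sets MPK = n+g+δ: 0.37·k^(0.37−1) = 0.114, so k_gold = (0.37/0.114)^(1/0.63) ≈ 6.4801.
y_gold = 6.4801^0.37 ≈ 1.9966, c_gold = y_gold − 0.114·k_gold ≈ 1.2578.
Gain: Δc = 1.2578 − 1.1768 ≈ 0.0811.

Δc ≈ 0.0811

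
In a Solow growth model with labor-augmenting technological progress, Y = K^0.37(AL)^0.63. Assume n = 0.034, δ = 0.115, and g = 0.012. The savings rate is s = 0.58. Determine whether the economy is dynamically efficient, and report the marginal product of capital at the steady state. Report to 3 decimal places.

n + g + δ = 0.034 + 0.012 + 0.115 = 0.161.
Steady-state k*: s·k^0.37 = 0.161·k gives k* = (0.58/0.161)^(1/0.63) ≈ 7.6471.
MPK = 0.37·7.6471^(-0.63) ≈ 0.1027.
MPK < n+g+δ = 0.161, so the economy is dynamically inefficient (over-saving).

dynamically inefficient; MPK ≈ 0.103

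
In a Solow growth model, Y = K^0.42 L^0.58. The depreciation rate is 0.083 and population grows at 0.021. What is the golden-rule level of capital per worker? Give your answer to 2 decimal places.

Capital per worker breaks even when investment replaces (n + δ)·k; here n + δ = 0.104.
At the golden rule the marginal product of capital equals n+δ: 0.42·k^(0.42−1) = 0.104. Solving, k_gold = (0.42/0.104)^(1/0.58) ≈ 11.0969.

k_gold ≈ 11.10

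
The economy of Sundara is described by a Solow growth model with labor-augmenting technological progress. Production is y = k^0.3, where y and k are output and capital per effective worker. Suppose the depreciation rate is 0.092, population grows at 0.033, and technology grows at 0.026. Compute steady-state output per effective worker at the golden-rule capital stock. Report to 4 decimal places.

y_gold ≈ 1.3421

Break-even investment rate: n + g + δ = 0.033 + 0.026 + 0.092 = 0.151.
Maximizing c = f(k) − (n+g+δ)·k gives f'(k) = n+g+δ, i.e. 0.3·k^(0.3−1) = 0.151, so k_gold = (0.3/0.151)^(1/0.7) ≈ 2.6664.
Output: y_gold = k_gold^0.3 = 2.6664^0.3 ≈ 1.3421.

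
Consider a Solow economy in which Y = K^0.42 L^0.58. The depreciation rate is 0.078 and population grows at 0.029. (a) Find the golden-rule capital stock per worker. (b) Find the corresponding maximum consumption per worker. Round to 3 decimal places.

(a) k_gold ≈ 10.566; (b) c_gold ≈ 1.561

n + δ = 0.029 + 0.078 = 0.107.
Setting f'(k) = n+δ gives 0.42·k^(0.42−1) = 0.107, hence k_gold = (0.42/0.107)^(1/0.58) ≈ 10.5659.
y_gold = 10.5659^0.42 ≈ 2.6918; c_gold = y_gold − 0.107·k_gold ≈ 1.5612.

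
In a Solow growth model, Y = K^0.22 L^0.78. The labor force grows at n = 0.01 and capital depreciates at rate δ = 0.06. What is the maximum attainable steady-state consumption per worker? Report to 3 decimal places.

The effective depreciation rate is n + δ = 0.01 + 0.06 = 0.07.
Maximizing c = f(k) − (n+δ)·k gives f'(k) = n+δ, i.e. 0.22·k^(0.22−1) = 0.07, so k_gold = (0.22/0.07)^(1/0.78) ≈ 4.3411.
y_gold = 4.3411^0.22 ≈ 1.3812.
c_gold = y_gold − (n+δ)·k_gold = 1.3812 − 0.07·4.3411 ≈ 1.0774.

c_gold ≈ 1.077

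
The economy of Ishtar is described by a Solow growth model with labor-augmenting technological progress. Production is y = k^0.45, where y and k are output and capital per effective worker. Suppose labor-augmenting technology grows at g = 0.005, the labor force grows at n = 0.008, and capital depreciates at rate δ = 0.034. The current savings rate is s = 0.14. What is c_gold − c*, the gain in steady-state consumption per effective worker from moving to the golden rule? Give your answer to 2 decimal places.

Capital per effective worker breaks even when investment replaces (n + g + δ)·k; here n + g + δ = 0.047.
Current steady state (s = 0.14): k* = (0.14/0.047)^(1/0.55) ≈ 7.2757, y* = 7.2757^0.45 ≈ 2.4425, c* = (1−0.14)·2.4425 ≈ 2.1006.
Setting f'(k) = n+g+δ gives 0.45·k^(0.45−1) = 0.047, hence k_gold = (0.45/0.047)^(1/0.55) ≈ 60.7918.
y_gold = 60.7918^0.45 ≈ 6.3494, c_gold = y_gold − 0.047·k_gold ≈ 3.4921.
Gain: Δc = 3.4921 − 2.1006 ≈ 1.3916.

Δc ≈ 1.39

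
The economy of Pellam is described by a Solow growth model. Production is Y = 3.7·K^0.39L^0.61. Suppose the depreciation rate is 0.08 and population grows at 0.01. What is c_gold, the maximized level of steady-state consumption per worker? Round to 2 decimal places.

c_gold ≈ 13.30

n + δ = 0.01 + 0.08 = 0.09.
Maximizing c = f(k) − (n+δ)·k gives f'(k) = n+δ, i.e. 0.39·3.7·k^(0.39−1) = 0.09, so k_gold = (0.39·3.7/0.09)^(1/0.61) ≈ 94.5037.
y_gold = 3.7·94.5037^0.39 ≈ 21.8085.
c_gold = y_gold − (n+δ)·k_gold = 21.8085 − 0.09·94.5037 ≈ 13.3032.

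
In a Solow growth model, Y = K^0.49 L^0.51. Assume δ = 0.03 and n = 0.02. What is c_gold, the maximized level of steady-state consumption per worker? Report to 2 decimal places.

Break-even investment rate: n + δ = 0.02 + 0.03 = 0.05.
At the golden rule the marginal product of capital equals n+δ: 0.49·k^(0.49−1) = 0.05. Solving, k_gold = (0.49/0.05)^(1/0.51) ≈ 87.8174.
y_gold = 87.8174^0.49 ≈ 8.9610.
c_gold = y_gold − (n+δ)·k_gold = 8.9610 − 0.05·87.8174 ≈ 4.5701.

c_gold ≈ 4.57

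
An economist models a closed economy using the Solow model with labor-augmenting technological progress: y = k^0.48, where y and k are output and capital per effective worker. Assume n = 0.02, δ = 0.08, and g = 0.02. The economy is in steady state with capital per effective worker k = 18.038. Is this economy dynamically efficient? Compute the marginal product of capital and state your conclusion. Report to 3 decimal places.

dynamically inefficient; MPK ≈ 0.107

Break-even investment rate: n + g + δ = 0.02 + 0.02 + 0.08 = 0.12.
MPK = 0.48·k^(0.48−1) = 0.48·18.038^(-0.52) ≈ 0.1067.
MPK < 0.12, so the economy is dynamically inefficient (over-saving).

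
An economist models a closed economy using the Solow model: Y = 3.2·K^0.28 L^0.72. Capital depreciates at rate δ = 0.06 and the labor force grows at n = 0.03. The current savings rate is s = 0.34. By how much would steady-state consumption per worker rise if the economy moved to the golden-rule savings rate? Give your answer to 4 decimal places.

The effective depreciation rate is n + δ = 0.03 + 0.06 = 0.09.
Current steady state (s = 0.34): k* = (0.34·3.2/0.09)^(1/0.72) ≈ 31.8650, y* = 3.2·31.8650^0.28 ≈ 8.4349, c* = (1−0.34)·8.4349 ≈ 5.5670.
Setting f'(k) = n+δ gives 0.28·3.2·k^(0.28−1) = 0.09, hence k_gold = (0.28·3.2/0.09)^(1/0.72) ≈ 24.3334.
y_gold = 3.2·24.3334^0.28 ≈ 7.8214, c_gold = y_gold − 0.09·k_gold ≈ 5.6314.
Gain: Δc = 5.6314 − 5.5670 ≈ 0.0644.

Δc ≈ 0.0644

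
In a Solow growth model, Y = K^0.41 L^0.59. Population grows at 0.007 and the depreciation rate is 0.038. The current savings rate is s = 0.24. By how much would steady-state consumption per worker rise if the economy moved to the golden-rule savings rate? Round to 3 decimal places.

Δc ≈ 0.307

Capital per worker breaks even when investment replaces (n + δ)·k; here n + δ = 0.045.
Current steady state (s = 0.24): k* = (0.24/0.045)^(1/0.59) ≈ 17.0687, y* = 17.0687^0.41 ≈ 3.2004, c* = (1−0.24)·3.2004 ≈ 2.4323.
Golden rule sets MPK = n+δ: 0.41·k^(0.41−1) = 0.045, so k_gold = (0.41/0.045)^(1/0.59) ≈ 42.3050.
y_gold = 42.3050^0.41 ≈ 4.6432, c_gold = y_gold − 0.045·k_gold ≈ 2.7395.
Gain: Δc = 2.7395 − 2.4323 ≈ 0.3072.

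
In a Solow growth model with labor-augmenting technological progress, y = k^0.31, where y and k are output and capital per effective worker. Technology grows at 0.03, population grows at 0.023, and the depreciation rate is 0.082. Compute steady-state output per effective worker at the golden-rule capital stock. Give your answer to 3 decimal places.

The effective depreciation rate is n + g + δ = 0.023 + 0.03 + 0.082 = 0.135.
Maximizing c = f(k) − (n+g+δ)·k gives f'(k) = n+g+δ, i.e. 0.31·k^(0.31−1) = 0.135, so k_gold = (0.31/0.135)^(1/0.69) ≈ 3.3360.
Output: y_gold = k_gold^0.31 = 3.3360^0.31 ≈ 1.4528.

y_gold ≈ 1.453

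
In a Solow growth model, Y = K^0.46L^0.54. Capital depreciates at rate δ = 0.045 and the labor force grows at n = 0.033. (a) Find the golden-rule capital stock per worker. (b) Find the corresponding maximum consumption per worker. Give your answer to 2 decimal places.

The effective depreciation rate is n + δ = 0.033 + 0.045 = 0.078.
Maximizing c = f(k) − (n+δ)·k gives f'(k) = n+δ, i.e. 0.46·k^(0.46−1) = 0.078, so k_gold = (0.46/0.078)^(1/0.54) ≈ 26.7396.
y_gold = 26.7396^0.46 ≈ 4.5341; c_gold = y_gold − 0.078·k_gold ≈ 2.4484.

(a) k_gold ≈ 26.74; (b) c_gold ≈ 2.45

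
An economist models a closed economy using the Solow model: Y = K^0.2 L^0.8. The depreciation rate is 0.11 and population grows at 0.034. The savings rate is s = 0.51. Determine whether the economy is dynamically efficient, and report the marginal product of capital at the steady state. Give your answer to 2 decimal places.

dynamically inefficient; MPK ≈ 0.06

n + δ = 0.034 + 0.11 = 0.144.
Steady-state k*: s·k^0.2 = 0.144·k gives k* = (0.51/0.144)^(1/0.8) ≈ 4.8586.
MPK = 0.2·4.8586^(-0.8) ≈ 0.0565.
MPK < n+δ = 0.144, so the economy is dynamically inefficient (over-saving).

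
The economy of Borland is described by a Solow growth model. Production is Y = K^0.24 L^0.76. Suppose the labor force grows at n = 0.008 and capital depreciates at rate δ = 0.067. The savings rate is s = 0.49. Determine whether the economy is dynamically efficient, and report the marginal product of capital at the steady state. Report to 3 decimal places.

The effective depreciation rate is n + δ = 0.008 + 0.067 = 0.075.
Steady-state k*: s·k^0.24 = 0.075·k gives k* = (0.49/0.075)^(1/0.76) ≈ 11.8180.
MPK = 0.24·11.8180^(-0.76) ≈ 0.0367.
MPK < n+δ = 0.075, so the economy is dynamically inefficient (over-saving).

dynamically inefficient; MPK ≈ 0.037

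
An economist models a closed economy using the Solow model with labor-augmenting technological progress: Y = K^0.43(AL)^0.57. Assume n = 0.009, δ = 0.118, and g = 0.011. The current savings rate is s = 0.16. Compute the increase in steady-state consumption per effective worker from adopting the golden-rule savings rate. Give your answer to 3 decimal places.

Δc ≈ 0.404

n + g + δ = 0.009 + 0.011 + 0.118 = 0.138.
Current steady state (s = 0.16): k* = (0.16/0.138)^(1/0.57) ≈ 1.2963, y* = 1.2963^0.43 ≈ 1.1181, c* = (1−0.16)·1.1181 ≈ 0.9392.
Setting f'(k) = n+g+δ gives 0.43·k^(0.43−1) = 0.138, hence k_gold = (0.43/0.138)^(1/0.57) ≈ 7.3442.
y_gold = 7.3442^0.43 ≈ 2.3570, c_gold = y_gold − 0.138·k_gold ≈ 1.3435.
Gain: Δc = 1.3435 − 0.9392 ≈ 0.4043.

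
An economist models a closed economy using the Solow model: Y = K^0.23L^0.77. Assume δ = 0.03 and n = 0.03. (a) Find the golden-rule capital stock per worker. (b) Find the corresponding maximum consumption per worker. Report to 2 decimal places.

(a) k_gold ≈ 5.73; (b) c_gold ≈ 1.15

n + δ = 0.03 + 0.03 = 0.06.
At the golden rule the marginal product of capital equals n+δ: 0.23·k^(0.23−1) = 0.06. Solving, k_gold = (0.23/0.06)^(1/0.77) ≈ 5.7265.
y_gold = 5.7265^0.23 ≈ 1.4939; c_gold = y_gold − 0.06·k_gold ≈ 1.1503.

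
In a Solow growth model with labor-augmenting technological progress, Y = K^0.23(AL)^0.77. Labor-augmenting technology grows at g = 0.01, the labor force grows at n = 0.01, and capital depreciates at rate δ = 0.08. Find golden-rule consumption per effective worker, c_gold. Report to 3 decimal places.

The effective depreciation rate is n + g + δ = 0.01 + 0.01 + 0.08 = 0.1.
At the golden rule the marginal product of capital equals n+g+δ: 0.23·k^(0.23−1) = 0.1. Solving, k_gold = (0.23/0.1)^(1/0.77) ≈ 2.9497.
y_gold = 2.9497^0.23 ≈ 1.2825.
c_gold = y_gold − (n+g+δ)·k_gold = 1.2825 − 0.1·2.9497 ≈ 0.9875.

c_gold ≈ 0.988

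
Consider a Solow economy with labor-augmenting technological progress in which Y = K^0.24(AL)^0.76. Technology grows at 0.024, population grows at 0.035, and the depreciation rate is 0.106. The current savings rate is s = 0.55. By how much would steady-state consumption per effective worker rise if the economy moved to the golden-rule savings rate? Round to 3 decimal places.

The effective depreciation rate is n + g + δ = 0.035 + 0.024 + 0.106 = 0.165.
Current steady state (s = 0.55): k* = (0.55/0.165)^(1/0.76) ≈ 4.8753, y* = 4.8753^0.24 ≈ 1.4626, c* = (1−0.55)·1.4626 ≈ 0.6582.
Golden rule sets MPK = n+g+δ: 0.24·k^(0.24−1) = 0.165, so k_gold = (0.24/0.165)^(1/0.76) ≈ 1.6372.
y_gold = 1.6372^0.24 ≈ 1.1256, c_gold = y_gold − 0.165·k_gold ≈ 0.8555.
Gain: Δc = 0.8555 − 0.6582 ≈ 0.1973.

Δc ≈ 0.197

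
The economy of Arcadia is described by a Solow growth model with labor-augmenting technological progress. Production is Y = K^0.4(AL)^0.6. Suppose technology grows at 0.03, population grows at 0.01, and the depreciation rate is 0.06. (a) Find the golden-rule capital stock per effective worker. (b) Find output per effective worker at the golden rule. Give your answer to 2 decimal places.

The effective depreciation rate is n + g + δ = 0.01 + 0.03 + 0.06 = 0.1.
Golden rule sets MPK = n+g+δ: 0.4·k^(0.4−1) = 0.1, so k_gold = (0.4/0.1)^(1/0.6) ≈ 10.0794.
y_gold = 10.0794^0.4 ≈ 2.5198.

(a) k_gold ≈ 10.08; (b) y_gold ≈ 2.52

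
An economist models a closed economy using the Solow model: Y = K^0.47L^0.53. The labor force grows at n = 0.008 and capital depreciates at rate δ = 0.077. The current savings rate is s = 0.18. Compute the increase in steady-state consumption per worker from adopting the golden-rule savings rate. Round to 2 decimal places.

Δc ≈ 0.82

Break-even investment rate: n + δ = 0.008 + 0.077 = 0.085.
Current steady state (s = 0.18): k* = (0.18/0.085)^(1/0.53) ≈ 4.1192, y* = 4.1192^0.47 ≈ 1.9452, c* = (1−0.18)·1.9452 ≈ 1.5951.
At the golden rule the marginal product of capital equals n+δ: 0.47·k^(0.47−1) = 0.085. Solving, k_gold = (0.47/0.085)^(1/0.53) ≈ 25.1931.
y_gold = 25.1931^0.47 ≈ 4.5562, c_gold = y_gold − 0.085·k_gold ≈ 2.4148.
Gain: Δc = 2.4148 − 1.5951 ≈ 0.8197.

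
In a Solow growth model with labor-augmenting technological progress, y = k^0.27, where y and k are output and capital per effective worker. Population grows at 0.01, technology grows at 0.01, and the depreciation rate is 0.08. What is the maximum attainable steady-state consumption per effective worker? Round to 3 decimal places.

c_gold ≈ 1.054

The effective depreciation rate is n + g + δ = 0.01 + 0.01 + 0.08 = 0.1.
Maximizing c = f(k) − (n+g+δ)·k gives f'(k) = n+g+δ, i.e. 0.27·k^(0.27−1) = 0.1, so k_gold = (0.27/0.1)^(1/0.73) ≈ 3.8986.
y_gold = 3.8986^0.27 ≈ 1.4439.
c_gold = y_gold − (n+g+δ)·k_gold = 1.4439 − 0.1·3.8986 ≈ 1.0541.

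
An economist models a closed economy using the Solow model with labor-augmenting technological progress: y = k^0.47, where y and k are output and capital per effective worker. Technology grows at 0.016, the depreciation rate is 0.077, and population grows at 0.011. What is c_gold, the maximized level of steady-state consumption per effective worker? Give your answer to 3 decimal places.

Break-even investment rate: n + g + δ = 0.011 + 0.016 + 0.077 = 0.104.
At the golden rule the marginal product of capital equals n+g+δ: 0.47·k^(0.47−1) = 0.104. Solving, k_gold = (0.47/0.104)^(1/0.53) ≈ 17.2175.
y_gold = 17.2175^0.47 ≈ 3.8098.
c_gold = y_gold − (n+g+δ)·k_gold = 3.8098 − 0.104·17.2175 ≈ 2.0192.

c_gold ≈ 2.019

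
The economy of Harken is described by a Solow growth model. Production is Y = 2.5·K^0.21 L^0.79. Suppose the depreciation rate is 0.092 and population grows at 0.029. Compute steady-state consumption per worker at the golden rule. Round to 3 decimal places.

c_gold ≈ 2.917

Break-even investment rate: n + δ = 0.029 + 0.092 = 0.121.
Maximizing c = f(k) − (n+δ)·k gives f'(k) = n+δ, i.e. 0.21·2.5·k^(0.21−1) = 0.121, so k_gold = (0.21·2.5/0.121)^(1/0.79) ≈ 6.4092.
y_gold = 2.5·6.4092^0.21 ≈ 3.6929.
c_gold = y_gold − (n+δ)·k_gold = 3.6929 − 0.121·6.4092 ≈ 2.9174.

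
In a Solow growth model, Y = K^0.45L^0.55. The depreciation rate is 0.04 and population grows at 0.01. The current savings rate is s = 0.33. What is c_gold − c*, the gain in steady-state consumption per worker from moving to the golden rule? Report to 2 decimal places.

The effective depreciation rate is n + δ = 0.01 + 0.04 = 0.05.
Current steady state (s = 0.33): k* = (0.33/0.05)^(1/0.55) ≈ 30.9086, y* = 30.9086^0.45 ≈ 4.6831, c* = (1−0.33)·4.6831 ≈ 3.1377.
At the golden rule the marginal product of capital equals n+δ: 0.45·k^(0.45−1) = 0.05. Solving, k_gold = (0.45/0.05)^(1/0.55) ≈ 54.3233.
y_gold = 54.3233^0.45 ≈ 6.0359, c_gold = y_gold − 0.05·k_gold ≈ 3.3198.
Gain: Δc = 3.3198 − 3.1377 ≈ 0.1821.

Δc ≈ 0.18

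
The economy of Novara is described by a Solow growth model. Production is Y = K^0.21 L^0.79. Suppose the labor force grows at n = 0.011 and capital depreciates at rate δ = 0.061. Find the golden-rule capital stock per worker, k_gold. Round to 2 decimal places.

k_gold ≈ 3.88

Break-even investment rate: n + δ = 0.011 + 0.061 = 0.072.
Maximizing c = f(k) − (n+δ)·k gives f'(k) = n+δ, i.e. 0.21·k^(0.21−1) = 0.072, so k_gold = (0.21/0.072)^(1/0.79) ≈ 3.8767.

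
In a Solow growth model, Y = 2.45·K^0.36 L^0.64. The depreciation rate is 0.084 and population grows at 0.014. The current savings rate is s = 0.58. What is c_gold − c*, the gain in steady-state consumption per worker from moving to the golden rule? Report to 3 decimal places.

The effective depreciation rate is n + δ = 0.014 + 0.084 = 0.098.
Current steady state (s = 0.58): k* = (0.58·2.45/0.098)^(1/0.64) ≈ 65.2586, y* = 2.45·65.2586^0.36 ≈ 11.0264, c* = (1−0.58)·11.0264 ≈ 4.6311.
Setting f'(k) = n+δ gives 0.36·2.45·k^(0.36−1) = 0.098, hence k_gold = (0.36·2.45/0.098)^(1/0.64) ≈ 30.9745.
y_gold = 2.45·30.9745^0.36 ≈ 8.4319, c_gold = y_gold − 0.098·k_gold ≈ 5.3964.
Gain: Δc = 5.3964 − 4.6311 ≈ 0.7653.

Δc ≈ 0.765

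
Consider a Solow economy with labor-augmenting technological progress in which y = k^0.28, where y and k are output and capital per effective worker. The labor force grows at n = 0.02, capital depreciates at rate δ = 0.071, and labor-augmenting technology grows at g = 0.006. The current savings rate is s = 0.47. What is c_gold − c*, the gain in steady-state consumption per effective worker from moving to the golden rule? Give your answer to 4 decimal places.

The effective depreciation rate is n + g + δ = 0.02 + 0.006 + 0.071 = 0.097.
Current steady state (s = 0.47): k* = (0.47/0.097)^(1/0.72) ≈ 8.9504, y* = 8.9504^0.28 ≈ 1.8472, c* = (1−0.47)·1.8472 ≈ 0.9790.
Setting f'(k) = n+g+δ gives 0.28·k^(0.28−1) = 0.097, hence k_gold = (0.28/0.097)^(1/0.72) ≈ 4.3594.
y_gold = 4.3594^0.28 ≈ 1.5102, c_gold = y_gold − 0.097·k_gold ≈ 1.0874.
Gain: Δc = 1.0874 − 0.9790 ≈ 0.1083.

Δc ≈ 0.1083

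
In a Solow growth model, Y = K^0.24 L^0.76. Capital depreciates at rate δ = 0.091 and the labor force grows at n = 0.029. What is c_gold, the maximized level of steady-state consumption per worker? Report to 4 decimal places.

Break-even investment rate: n + δ = 0.029 + 0.091 = 0.12.
Maximizing c = f(k) − (n+δ)·k gives f'(k) = n+δ, i.e. 0.24·k^(0.24−1) = 0.12, so k_gold = (0.24/0.12)^(1/0.76) ≈ 2.4894.
y_gold = 2.4894^0.24 ≈ 1.2447.
c_gold = y_gold − (n+δ)·k_gold = 1.2447 − 0.12·2.4894 ≈ 0.9460.

c_gold ≈ 0.9460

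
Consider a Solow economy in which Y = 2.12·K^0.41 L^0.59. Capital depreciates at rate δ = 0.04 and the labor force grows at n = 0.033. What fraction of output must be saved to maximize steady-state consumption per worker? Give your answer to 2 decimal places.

Capital per worker breaks even when investment replaces (n + δ)·k; here n + δ = 0.073.
At the golden rule MPK = n+δ, and in any Cobb-Douglas steady state s = (n+δ)·k/y = MPK·k/y = capital's share 0.41.

s_gold = 0.41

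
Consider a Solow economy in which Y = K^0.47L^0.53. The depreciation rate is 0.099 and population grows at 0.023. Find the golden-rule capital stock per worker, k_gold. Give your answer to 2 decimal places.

k_gold ≈ 12.74

Capital per worker breaks even when investment replaces (n + δ)·k; here n + δ = 0.122.
Setting f'(k) = n+δ gives 0.47·k^(0.47−1) = 0.122, hence k_gold = (0.47/0.122)^(1/0.53) ≈ 12.7399.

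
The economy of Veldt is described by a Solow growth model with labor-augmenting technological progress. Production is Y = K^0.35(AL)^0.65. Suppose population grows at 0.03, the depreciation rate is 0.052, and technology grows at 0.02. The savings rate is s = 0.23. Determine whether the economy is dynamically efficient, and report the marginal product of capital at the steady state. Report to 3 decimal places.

dynamically efficient; MPK ≈ 0.155

Capital per effective worker breaks even when investment replaces (n + g + δ)·k; here n + g + δ = 0.102.
Steady-state k*: s·k^0.35 = 0.102·k gives k* = (0.23/0.102)^(1/0.65) ≈ 3.4936.
MPK = 0.35·3.4936^(-0.65) ≈ 0.1552.
MPK > n+g+δ = 0.102, so the economy is dynamically efficient (under-saving).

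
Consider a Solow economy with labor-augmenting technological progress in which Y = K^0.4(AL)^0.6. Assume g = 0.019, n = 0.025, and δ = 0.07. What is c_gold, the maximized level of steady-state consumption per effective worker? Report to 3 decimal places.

Break-even investment rate: n + g + δ = 0.025 + 0.019 + 0.07 = 0.114.
Setting f'(k) = n+g+δ gives 0.4·k^(0.4−1) = 0.114, hence k_gold = (0.4/0.114)^(1/0.6) ≈ 8.1020.
y_gold = 8.1020^0.4 ≈ 2.3091.
c_gold = y_gold − (n+g+δ)·k_gold = 2.3091 − 0.114·8.1020 ≈ 1.3854.

c_gold ≈ 1.385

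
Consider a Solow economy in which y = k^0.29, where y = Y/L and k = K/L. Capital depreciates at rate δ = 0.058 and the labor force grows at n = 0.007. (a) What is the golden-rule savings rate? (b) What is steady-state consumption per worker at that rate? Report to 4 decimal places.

(a) s_gold = 0.2900; (b) c_gold ≈ 1.3078

n + δ = 0.007 + 0.058 = 0.065.
For Cobb-Douglas, s_gold equals capital's share: s_gold = 0.29.
Golden rule sets MPK = n+δ: 0.29·k^(0.29−1) = 0.065, so k_gold = (0.29/0.065)^(1/0.71) ≈ 8.2180.
y_gold = 8.2180^0.29 ≈ 1.8420; c_gold = (1−0.29)·y_gold ≈ 1.3078.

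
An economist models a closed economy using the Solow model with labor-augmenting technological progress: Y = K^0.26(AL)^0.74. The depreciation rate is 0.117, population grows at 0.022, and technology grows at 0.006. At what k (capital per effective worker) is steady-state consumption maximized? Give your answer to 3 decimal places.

The effective depreciation rate is n + g + δ = 0.022 + 0.006 + 0.117 = 0.145.
At the golden rule the marginal product of capital equals n+g+δ: 0.26·k^(0.26−1) = 0.145. Solving, k_gold = (0.26/0.145)^(1/0.74) ≈ 2.2015.

k_gold ≈ 2.201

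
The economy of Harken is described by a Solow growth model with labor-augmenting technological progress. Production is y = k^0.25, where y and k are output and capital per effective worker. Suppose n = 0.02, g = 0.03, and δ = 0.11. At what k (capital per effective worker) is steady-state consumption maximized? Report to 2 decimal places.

The effective depreciation rate is n + g + δ = 0.02 + 0.03 + 0.11 = 0.16.
Maximizing c = f(k) − (n+g+δ)·k gives f'(k) = n+g+δ, i.e. 0.25·k^(0.25−1) = 0.16, so k_gold = (0.25/0.16)^(1/0.75) ≈ 1.8131.

k_gold ≈ 1.81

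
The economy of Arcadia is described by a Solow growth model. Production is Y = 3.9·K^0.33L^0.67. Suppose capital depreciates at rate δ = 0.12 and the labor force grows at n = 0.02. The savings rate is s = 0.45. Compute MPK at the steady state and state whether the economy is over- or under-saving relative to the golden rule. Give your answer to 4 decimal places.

Break-even investment rate: n + δ = 0.02 + 0.12 = 0.14.
Steady-state k*: s·A·k^0.33 = 0.14·k gives k* = (0.45·3.9/0.14)^(1/0.67) ≈ 43.5540.
MPK = 0.33·3.9·43.5540^(-0.67) ≈ 0.1027.
MPK < n+δ = 0.14, so the economy is dynamically inefficient (over-saving).

over-saving; MPK ≈ 0.1027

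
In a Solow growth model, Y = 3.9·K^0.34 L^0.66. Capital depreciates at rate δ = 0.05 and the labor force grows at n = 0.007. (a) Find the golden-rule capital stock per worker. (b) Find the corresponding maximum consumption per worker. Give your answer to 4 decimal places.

Break-even investment rate: n + δ = 0.007 + 0.05 = 0.057.
Maximizing c = f(k) − (n+δ)·k gives f'(k) = n+δ, i.e. 0.34·3.9·k^(0.34−1) = 0.057, so k_gold = (0.34·3.9/0.057)^(1/0.66) ≈ 117.6820.
y_gold = 3.9·117.6820^0.34 ≈ 19.7290; c_gold = y_gold − 0.057·k_gold ≈ 13.0212.

(a) k_gold ≈ 117.6820; (b) c_gold ≈ 13.0212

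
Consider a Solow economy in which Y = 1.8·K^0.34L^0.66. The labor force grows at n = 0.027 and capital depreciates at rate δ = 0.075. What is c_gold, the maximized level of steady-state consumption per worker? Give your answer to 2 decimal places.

Break-even investment rate: n + δ = 0.027 + 0.075 = 0.102.
Golden rule sets MPK = n+δ: 0.34·1.8·k^(0.34−1) = 0.102, so k_gold = (0.34·1.8/0.102)^(1/0.66) ≈ 15.1014.
y_gold = 1.8·15.1014^0.34 ≈ 4.5304.
c_gold = y_gold − (n+δ)·k_gold = 4.5304 − 0.102·15.1014 ≈ 2.9901.

c_gold ≈ 2.99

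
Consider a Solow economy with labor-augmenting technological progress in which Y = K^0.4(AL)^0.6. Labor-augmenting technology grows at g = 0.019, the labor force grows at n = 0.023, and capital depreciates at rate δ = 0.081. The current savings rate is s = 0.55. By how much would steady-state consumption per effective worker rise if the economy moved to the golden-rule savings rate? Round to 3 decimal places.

Δc ≈ 0.096

Capital per effective worker breaks even when investment replaces (n + g + δ)·k; here n + g + δ = 0.123.
Current steady state (s = 0.55): k* = (0.55/0.123)^(1/0.6) ≈ 12.1366, y* = 12.1366^0.4 ≈ 2.7142, c* = (1−0.55)·2.7142 ≈ 1.2214.
Setting f'(k) = n+g+δ gives 0.4·k^(0.4−1) = 0.123, hence k_gold = (0.4/0.123)^(1/0.6) ≈ 7.1382.
y_gold = 7.1382^0.4 ≈ 2.1950, c_gold = y_gold − 0.123·k_gold ≈ 1.3170.
Gain: Δc = 1.3170 − 1.2214 ≈ 0.0956.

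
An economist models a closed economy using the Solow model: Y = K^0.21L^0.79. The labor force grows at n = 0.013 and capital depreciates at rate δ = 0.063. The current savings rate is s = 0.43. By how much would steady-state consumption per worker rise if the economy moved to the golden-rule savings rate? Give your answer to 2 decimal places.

Break-even investment rate: n + δ = 0.013 + 0.063 = 0.076.
Current steady state (s = 0.43): k* = (0.43/0.076)^(1/0.79) ≈ 8.9687, y* = 8.9687^0.21 ≈ 1.5852, c* = (1−0.43)·1.5852 ≈ 0.9035.
Maximizing c = f(k) − (n+δ)·k gives f'(k) = n+δ, i.e. 0.21·k^(0.21−1) = 0.076, so k_gold = (0.21/0.076)^(1/0.79) ≈ 3.6203.
y_gold = 3.6203^0.21 ≈ 1.3102, c_gold = y_gold − 0.076·k_gold ≈ 1.0351.
Gain: Δc = 1.0351 − 0.9035 ≈ 0.1315.

Δc ≈ 0.13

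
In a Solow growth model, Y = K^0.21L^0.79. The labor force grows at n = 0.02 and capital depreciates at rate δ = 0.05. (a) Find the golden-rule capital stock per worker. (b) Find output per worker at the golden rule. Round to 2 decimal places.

Capital per worker breaks even when investment replaces (n + δ)·k; here n + δ = 0.07.
Maximizing c = f(k) − (n+δ)·k gives f'(k) = n+δ, i.e. 0.21·k^(0.21−1) = 0.07, so k_gold = (0.21/0.07)^(1/0.79) ≈ 4.0175.
y_gold = 4.0175^0.21 ≈ 1.3392.

(a) k_gold ≈ 4.02; (b) y_gold ≈ 1.34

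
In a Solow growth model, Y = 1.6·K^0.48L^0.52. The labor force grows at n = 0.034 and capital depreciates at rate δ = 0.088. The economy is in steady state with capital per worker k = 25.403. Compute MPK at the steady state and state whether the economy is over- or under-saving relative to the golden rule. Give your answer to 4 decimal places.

under-saving; MPK ≈ 0.1428

n + δ = 0.034 + 0.088 = 0.122.
MPK = 0.48·1.6·k^(0.48−1) = 0.48·1.6·25.403^(-0.52) ≈ 0.1428.
MPK > 0.122, so the economy is dynamically efficient (under-saving).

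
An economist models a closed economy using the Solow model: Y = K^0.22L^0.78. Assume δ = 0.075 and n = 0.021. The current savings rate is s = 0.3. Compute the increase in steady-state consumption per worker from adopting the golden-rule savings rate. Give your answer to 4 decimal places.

The effective depreciation rate is n + δ = 0.021 + 0.075 = 0.096.
Current steady state (s = 0.3): k* = (0.3/0.096)^(1/0.78) ≈ 4.3095, y* = 4.3095^0.22 ≈ 1.3790, c* = (1−0.3)·1.3790 ≈ 0.9653.
Golden rule sets MPK = n+δ: 0.22·k^(0.22−1) = 0.096, so k_gold = (0.22/0.096)^(1/0.78) ≈ 2.8956.
y_gold = 2.8956^0.22 ≈ 1.2635, c_gold = y_gold − 0.096·k_gold ≈ 0.9855.
Gain: Δc = 0.9855 − 0.9653 ≈ 0.0202.

Δc ≈ 0.0202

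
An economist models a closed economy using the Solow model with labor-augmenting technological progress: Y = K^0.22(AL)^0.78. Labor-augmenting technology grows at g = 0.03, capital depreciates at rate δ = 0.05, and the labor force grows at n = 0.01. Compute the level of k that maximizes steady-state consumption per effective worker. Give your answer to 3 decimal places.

Break-even investment rate: n + g + δ = 0.01 + 0.03 + 0.05 = 0.09.
Setting f'(k) = n+g+δ gives 0.22·k^(0.22−1) = 0.09, hence k_gold = (0.22/0.09)^(1/0.78) ≈ 3.1453.

k_gold ≈ 3.145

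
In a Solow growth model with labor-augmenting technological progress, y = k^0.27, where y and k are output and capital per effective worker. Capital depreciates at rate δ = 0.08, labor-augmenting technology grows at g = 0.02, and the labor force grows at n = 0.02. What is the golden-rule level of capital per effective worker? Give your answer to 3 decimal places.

k_gold ≈ 3.037

n + g + δ = 0.02 + 0.02 + 0.08 = 0.12.
Golden rule sets MPK = n+g+δ: 0.27·k^(0.27−1) = 0.12, so k_gold = (0.27/0.12)^(1/0.73) ≈ 3.0370.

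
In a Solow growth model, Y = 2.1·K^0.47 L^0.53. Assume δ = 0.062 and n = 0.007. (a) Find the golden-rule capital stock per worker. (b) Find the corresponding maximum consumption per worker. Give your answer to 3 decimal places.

The effective depreciation rate is n + δ = 0.007 + 0.062 = 0.069.
Golden rule sets MPK = n+δ: 0.47·2.1·k^(0.47−1) = 0.069, so k_gold = (0.47·2.1/0.069)^(1/0.53) ≈ 151.4009.
y_gold = 2.1·151.4009^0.47 ≈ 22.2269; c_gold = y_gold − 0.069·k_gold ≈ 11.7803.

(a) k_gold ≈ 151.401; (b) c_gold ≈ 11.780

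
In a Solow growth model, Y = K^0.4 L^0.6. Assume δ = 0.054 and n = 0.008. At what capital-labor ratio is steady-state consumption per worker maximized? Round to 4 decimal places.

k_gold ≈ 22.3587

n + δ = 0.008 + 0.054 = 0.062.
Maximizing c = f(k) − (n+δ)·k gives f'(k) = n+δ, i.e. 0.4·k^(0.4−1) = 0.062, so k_gold = (0.4/0.062)^(1/0.6) ≈ 22.3587.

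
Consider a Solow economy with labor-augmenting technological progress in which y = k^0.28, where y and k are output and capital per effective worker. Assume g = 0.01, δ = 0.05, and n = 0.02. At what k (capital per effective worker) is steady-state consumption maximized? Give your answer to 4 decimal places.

k_gold ≈ 5.6971

n + g + δ = 0.02 + 0.01 + 0.05 = 0.08.
Setting f'(k) = n+g+δ gives 0.28·k^(0.28−1) = 0.08, hence k_gold = (0.28/0.08)^(1/0.72) ≈ 5.6971.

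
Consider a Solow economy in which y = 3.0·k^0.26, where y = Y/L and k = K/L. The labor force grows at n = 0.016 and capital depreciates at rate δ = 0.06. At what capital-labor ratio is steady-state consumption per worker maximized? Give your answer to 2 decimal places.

Capital per worker breaks even when investment replaces (n + δ)·k; here n + δ = 0.076.
Maximizing c = f(k) − (n+δ)·k gives f'(k) = n+δ, i.e. 0.26·3.0·k^(0.26−1) = 0.076, so k_gold = (0.26·3.0/0.076)^(1/0.74) ≈ 23.2593.

k_gold ≈ 23.26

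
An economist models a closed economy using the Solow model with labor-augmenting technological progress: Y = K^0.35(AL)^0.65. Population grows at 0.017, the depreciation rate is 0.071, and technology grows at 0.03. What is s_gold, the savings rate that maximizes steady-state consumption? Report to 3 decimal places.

s_gold = 0.350

Capital per effective worker breaks even when investment replaces (n + g + δ)·k; here n + g + δ = 0.118.
At the golden rule MPK = n+g+δ, and in any Cobb-Douglas steady state s = (n+g+δ)·k/y = MPK·k/y = capital's share 0.35.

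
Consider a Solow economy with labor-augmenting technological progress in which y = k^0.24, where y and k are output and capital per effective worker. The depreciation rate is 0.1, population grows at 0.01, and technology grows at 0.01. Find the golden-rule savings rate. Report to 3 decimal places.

Break-even investment rate: n + g + δ = 0.01 + 0.01 + 0.1 = 0.12.
At the golden rule MPK = n+g+δ, and in any Cobb-Douglas steady state s = (n+g+δ)·k/y = MPK·k/y = capital's share 0.24.

s_gold = 0.240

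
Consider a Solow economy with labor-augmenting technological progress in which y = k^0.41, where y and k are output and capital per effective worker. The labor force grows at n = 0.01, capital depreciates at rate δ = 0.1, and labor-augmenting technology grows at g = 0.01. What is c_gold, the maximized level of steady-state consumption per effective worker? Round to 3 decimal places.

The effective depreciation rate is n + g + δ = 0.01 + 0.01 + 0.1 = 0.12.
Maximizing c = f(k) − (n+g+δ)·k gives f'(k) = n+g+δ, i.e. 0.41·k^(0.41−1) = 0.12, so k_gold = (0.41/0.12)^(1/0.59) ≈ 8.0244.
y_gold = 8.0244^0.41 ≈ 2.3486.
c_gold = y_gold − (n+g+δ)·k_gold = 2.3486 − 0.12·8.0244 ≈ 1.3857.

c_gold ≈ 1.386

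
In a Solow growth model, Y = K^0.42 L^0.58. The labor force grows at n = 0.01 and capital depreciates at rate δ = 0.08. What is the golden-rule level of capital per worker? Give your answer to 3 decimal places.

k_gold ≈ 14.238

The effective depreciation rate is n + δ = 0.01 + 0.08 = 0.09.
Maximizing c = f(k) − (n+δ)·k gives f'(k) = n+δ, i.e. 0.42·k^(0.42−1) = 0.09, so k_gold = (0.42/0.09)^(1/0.58) ≈ 14.2384.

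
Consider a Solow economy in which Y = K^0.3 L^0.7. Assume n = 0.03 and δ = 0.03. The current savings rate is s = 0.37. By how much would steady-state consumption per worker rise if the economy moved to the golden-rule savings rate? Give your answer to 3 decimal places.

n + δ = 0.03 + 0.03 = 0.06.
Current steady state (s = 0.37): k* = (0.37/0.06)^(1/0.7) ≈ 13.4476, y* = 13.4476^0.3 ≈ 2.1807, c* = (1−0.37)·2.1807 ≈ 1.3738.
Setting f'(k) = n+δ gives 0.3·k^(0.3−1) = 0.06, hence k_gold = (0.3/0.06)^(1/0.7) ≈ 9.9662.
y_gold = 9.9662^0.3 ≈ 1.9932, c_gold = y_gold − 0.06·k_gold ≈ 1.3953.
Gain: Δc = 1.3953 − 1.3738 ≈ 0.0214.

Δc ≈ 0.021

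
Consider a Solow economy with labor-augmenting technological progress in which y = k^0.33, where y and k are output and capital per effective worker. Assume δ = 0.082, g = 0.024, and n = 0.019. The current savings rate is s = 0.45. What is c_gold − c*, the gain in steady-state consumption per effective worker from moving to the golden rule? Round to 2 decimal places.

Δc ≈ 0.05

The effective depreciation rate is n + g + δ = 0.019 + 0.024 + 0.082 = 0.125.
Current steady state (s = 0.45): k* = (0.45/0.125)^(1/0.67) ≈ 6.7655, y* = 6.7655^0.33 ≈ 1.8793, c* = (1−0.45)·1.8793 ≈ 1.0336.
Setting f'(k) = n+g+δ gives 0.33·k^(0.33−1) = 0.125, hence k_gold = (0.33/0.125)^(1/0.67) ≈ 4.2585.
y_gold = 4.2585^0.33 ≈ 1.6131, c_gold = y_gold − 0.125·k_gold ≈ 1.0808.
Gain: Δc = 1.0808 − 1.0336 ≈ 0.0471.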